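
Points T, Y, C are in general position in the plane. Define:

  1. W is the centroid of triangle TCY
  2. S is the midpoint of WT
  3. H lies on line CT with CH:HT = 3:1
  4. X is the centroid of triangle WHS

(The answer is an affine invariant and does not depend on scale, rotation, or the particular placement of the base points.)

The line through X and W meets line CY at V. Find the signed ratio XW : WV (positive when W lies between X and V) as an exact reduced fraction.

XW:WV = 3/4

Choose coordinates T = (0, 0), Y = (1, 0), C = (0, 1).
1. W is the centroid of triangle TCY ⇒ W = (1/3, 1/3)
2. S is the midpoint of WT ⇒ S = (1/6, 1/6)
3. H lies on line CT with CH:HT = 3:1 ⇒ H = (0, 1/4)
4. X is the centroid of triangle WHS ⇒ X = (1/6, 1/4)
line XW meets CY at V = (5/9, 4/9)
W = X + t·(V−X) with t = 3/7, so XW:WV = 3/7:4/7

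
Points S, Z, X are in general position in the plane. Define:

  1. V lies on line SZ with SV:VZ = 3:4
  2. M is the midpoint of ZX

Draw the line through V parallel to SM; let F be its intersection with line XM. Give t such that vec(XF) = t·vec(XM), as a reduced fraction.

Set S = (0, 0), Z = (1, 0), X = (0, 1); any affine frame gives the same invariant.
1. V lies on line SZ with SV:VZ = 3:4 ⇒ V = (3/7, 0)
2. M is the midpoint of ZX ⇒ M = (1/2, 1/2)
through V parallel to SM: direction (1/2, 1/2); meets XM at F = (5/7, 2/7)
F = X + t·(M−X) with t = 10/7

t = 10/7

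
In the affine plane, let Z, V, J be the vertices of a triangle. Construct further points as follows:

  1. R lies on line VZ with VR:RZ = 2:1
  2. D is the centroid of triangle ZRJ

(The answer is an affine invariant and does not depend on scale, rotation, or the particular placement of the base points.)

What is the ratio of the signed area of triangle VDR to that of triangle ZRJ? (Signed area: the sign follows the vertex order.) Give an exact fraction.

[VDR]:[ZRJ] = 2/3

Set Z = (0, 0), V = (1, 0), J = (0, 1); any affine frame gives the same invariant.
1. R lies on line VZ with VR:RZ = 2:1 ⇒ R = (1/3, 0)
2. D is the centroid of triangle ZRJ ⇒ D = (1/9, 1/3)
2·[VDR] = 2/9, 2·[ZRJ] = 1/3
[VDR]:[ZRJ] = 2/9:1/3 = 2/3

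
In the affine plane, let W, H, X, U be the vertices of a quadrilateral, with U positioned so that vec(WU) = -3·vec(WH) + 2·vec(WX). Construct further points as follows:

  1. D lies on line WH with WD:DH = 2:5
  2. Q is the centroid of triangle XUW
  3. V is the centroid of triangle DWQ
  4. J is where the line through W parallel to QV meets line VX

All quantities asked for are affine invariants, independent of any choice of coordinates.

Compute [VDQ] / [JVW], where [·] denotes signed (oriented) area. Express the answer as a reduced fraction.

Set W = (0, 0), H = (1, 0), X = (0, 1), U = (-3, 2); any affine frame gives the same invariant.
1. D lies on line WH with WD:DH = 2:5 ⇒ D = (2/7, 0)
2. Q is the centroid of triangle XUW ⇒ Q = (-1, 1)
3. V is the centroid of triangle DWQ ⇒ V = (-5/21, 1/3)
4. J is where the line through W parallel to QV meets line VX ⇒ J = (-40/147, 5/21)
2·[VDQ] = 2/21, 2·[JVW] = -5/147
[VDQ]:[JVW] = 2/21:-5/147 = -14/5

[VDQ]:[JVW] = -14/5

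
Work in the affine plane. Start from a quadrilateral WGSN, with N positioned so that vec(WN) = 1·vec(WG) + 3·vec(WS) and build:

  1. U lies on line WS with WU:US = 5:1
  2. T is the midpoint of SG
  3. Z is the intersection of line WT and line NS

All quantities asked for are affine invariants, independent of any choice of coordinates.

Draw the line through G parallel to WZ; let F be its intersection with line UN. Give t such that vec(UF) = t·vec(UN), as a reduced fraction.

Choose coordinates W = (0, 0), G = (1, 0), S = (0, 1), N = (1, 3).
1. U lies on line WS with WU:US = 5:1 ⇒ U = (0, 5/6)
2. T is the midpoint of SG ⇒ T = (1/2, 1/2)
3. Z is the intersection of line WT and line NS ⇒ Z = (-1, -1)
through G parallel to WZ: direction (-1, -1); meets UN at F = (-11/7, -18/7)
F = U + t·(N−U) with t = -11/7

t = -11/7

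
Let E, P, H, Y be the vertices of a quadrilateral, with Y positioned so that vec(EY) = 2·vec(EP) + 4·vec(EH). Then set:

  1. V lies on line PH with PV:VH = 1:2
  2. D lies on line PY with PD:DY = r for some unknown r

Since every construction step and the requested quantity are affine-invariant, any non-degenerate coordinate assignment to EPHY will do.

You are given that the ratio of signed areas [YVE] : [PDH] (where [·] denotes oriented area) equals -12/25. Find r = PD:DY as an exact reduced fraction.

Choose coordinates E = (0, 0), P = (1, 0), H = (0, 1), Y = (2, 4).
1. V lies on line PH with PV:VH = 1:2 ⇒ V = (2/3, 1/3)
2. With PD:DY = r, write λ = r/(r+1) so D = P + λ·(Y−P); D is affine-linear in λ
Every point depending on D is an affine combination of D and λ-independent points, so each such coordinate is linear in λ; the λ² term in each signed area is a multiple of (Y−P)×(Y−P) = 0, so 2·[YVE] and 2·[PDH] are each linear in λ. Evaluating at λ=0 and λ=1:
  2·[YVE] = -2,   2·[PDH] = 5·λ
So [YVE]:[PDH] = (-2) / (5·λ). Setting this equal to -12/25:
  -2 = -12/25·(5·λ)  ⇒  λ = 5/6
Then r = λ/(1−λ) = (5/6)/(1/6) = 5. Check: with r = 5, D = (11/6, 10/3) and [YVE]:[PDH] = -12/25 as required.

r = 5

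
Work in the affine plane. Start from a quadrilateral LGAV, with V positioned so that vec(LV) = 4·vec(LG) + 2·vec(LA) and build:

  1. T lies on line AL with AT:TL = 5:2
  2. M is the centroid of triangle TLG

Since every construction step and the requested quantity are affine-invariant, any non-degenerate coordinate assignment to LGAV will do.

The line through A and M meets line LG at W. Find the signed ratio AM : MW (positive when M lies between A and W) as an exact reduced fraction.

AM:MW = 19/2

Choose coordinates L = (0, 0), G = (1, 0), A = (0, 1), V = (4, 2).
1. T lies on line AL with AT:TL = 5:2 ⇒ T = (0, 2/7)
2. M is the centroid of triangle TLG ⇒ M = (1/3, 2/21)
line AM meets LG at W = (7/19, 0)
M = A + t·(W−A) with t = 19/21, so AM:MW = 19/21:2/21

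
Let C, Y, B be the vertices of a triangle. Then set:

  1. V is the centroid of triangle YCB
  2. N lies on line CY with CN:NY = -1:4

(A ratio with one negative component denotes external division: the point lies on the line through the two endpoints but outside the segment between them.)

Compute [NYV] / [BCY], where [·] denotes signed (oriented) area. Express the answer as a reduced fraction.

[NYV]:[BCY] = 4/9

Set C = (0, 0), Y = (1, 0), B = (0, 1); any affine frame gives the same invariant.
1. V is the centroid of triangle YCB ⇒ V = (1/3, 1/3)
2. N lies on line CY with CN:NY = -1:4 ⇒ N = (-1/3, 0)
2·[NYV] = 4/9, 2·[BCY] = 1
[NYV]:[BCY] = 4/9:1 = 4/9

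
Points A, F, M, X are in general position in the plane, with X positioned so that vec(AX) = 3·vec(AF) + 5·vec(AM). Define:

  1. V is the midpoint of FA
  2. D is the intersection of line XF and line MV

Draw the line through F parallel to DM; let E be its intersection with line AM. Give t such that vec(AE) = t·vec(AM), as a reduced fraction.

t = 2

Work in coordinates with A = (0, 0), F = (1, 0), M = (0, 1), X = (3, 5).
1. V is the midpoint of FA ⇒ V = (1/2, 0)
2. D is the intersection of line XF and line MV ⇒ D = (7/9, -5/9)
through F parallel to DM: direction (-7/9, 14/9); meets AM at E = (0, 2)
E = A + t·(M−A) with t = 2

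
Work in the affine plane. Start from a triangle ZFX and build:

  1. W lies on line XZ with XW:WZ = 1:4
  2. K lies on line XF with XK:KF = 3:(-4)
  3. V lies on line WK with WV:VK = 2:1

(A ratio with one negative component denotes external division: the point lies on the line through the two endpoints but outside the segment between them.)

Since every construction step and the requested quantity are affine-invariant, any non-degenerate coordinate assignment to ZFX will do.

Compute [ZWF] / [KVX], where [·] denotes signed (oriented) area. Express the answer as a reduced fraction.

Assign Z = (0, 0), F = (1, 0), X = (0, 1) — the answer is frame-independent, so this choice is without loss of generality.
1. W lies on line XZ with XW:WZ = 1:4 ⇒ W = (0, 4/5)
2. K lies on line XF with XK:KF = 3:(-4) ⇒ K = (-3, 4)
3. V lies on line WK with WV:VK = 2:1 ⇒ V = (-2, 44/15)
2·[ZWF] = -4/5, 2·[KVX] = 1/5
[ZWF]:[KVX] = -4/5:1/5 = -4

[ZWF]:[KVX] = -4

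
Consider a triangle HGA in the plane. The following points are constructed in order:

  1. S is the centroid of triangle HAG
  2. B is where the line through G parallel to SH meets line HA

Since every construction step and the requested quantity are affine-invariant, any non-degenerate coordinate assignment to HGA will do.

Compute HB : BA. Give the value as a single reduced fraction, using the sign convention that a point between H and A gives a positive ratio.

Choose coordinates H = (0, 0), G = (1, 0), A = (0, 1).
1. S is the centroid of triangle HAG ⇒ S = (1/3, 1/3)
2. B is where the line through G parallel to SH meets line HA ⇒ B = (0, -1)
B = H + t·(A−H) with t = -1, so HB:BA = t:(1−t) = -1:2

HB:BA = -1/2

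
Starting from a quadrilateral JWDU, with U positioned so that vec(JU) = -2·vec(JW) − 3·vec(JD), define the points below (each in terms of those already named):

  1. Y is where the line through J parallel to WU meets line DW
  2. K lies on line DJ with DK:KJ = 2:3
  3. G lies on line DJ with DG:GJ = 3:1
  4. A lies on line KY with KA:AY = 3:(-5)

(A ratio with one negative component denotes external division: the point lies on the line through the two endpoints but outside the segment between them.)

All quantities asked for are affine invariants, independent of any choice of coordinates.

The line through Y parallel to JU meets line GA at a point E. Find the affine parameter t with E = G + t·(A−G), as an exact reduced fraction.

t = -4/13

Work in coordinates with J = (0, 0), W = (1, 0), D = (0, 1), U = (-2, -3).
1. Y is where the line through J parallel to WU meets line DW ⇒ Y = (1/2, 1/2)
2. K lies on line DJ with DK:KJ = 2:3 ⇒ K = (0, 3/5)
3. G lies on line DJ with DG:GJ = 3:1 ⇒ G = (0, 1/4)
4. A lies on line KY with KA:AY = 3:(-5) ⇒ A = (-3/4, 3/4)
through Y parallel to JU: direction (-2, -3); meets GA at E = (3/13, 5/52)
E = G + t·(A−G) with t = -4/13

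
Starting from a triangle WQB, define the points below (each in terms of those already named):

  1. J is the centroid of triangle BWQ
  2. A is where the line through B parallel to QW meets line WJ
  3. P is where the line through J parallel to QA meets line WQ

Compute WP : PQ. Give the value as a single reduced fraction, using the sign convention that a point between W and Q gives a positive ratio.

WP:PQ = 1/2

Work in coordinates with W = (0, 0), Q = (1, 0), B = (0, 1).
1. J is the centroid of triangle BWQ ⇒ J = (1/3, 1/3)
2. A is where the line through B parallel to QW meets line WJ ⇒ A = (1, 1)
3. P is where the line through J parallel to QA meets line WQ ⇒ P = (1/3, 0)
P = W + t·(Q−W) with t = 1/3, so WP:PQ = t:(1−t) = 1/3:2/3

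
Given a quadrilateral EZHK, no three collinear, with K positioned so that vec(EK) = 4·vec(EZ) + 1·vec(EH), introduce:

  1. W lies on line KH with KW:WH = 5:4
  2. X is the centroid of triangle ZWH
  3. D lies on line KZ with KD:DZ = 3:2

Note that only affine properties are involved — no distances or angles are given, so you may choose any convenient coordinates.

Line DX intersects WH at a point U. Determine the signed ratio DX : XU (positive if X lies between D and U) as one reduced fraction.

Assign E = (0, 0), Z = (1, 0), H = (0, 1), K = (4, 1) — the answer is frame-independent, so this choice is without loss of generality.
1. W lies on line KH with KW:WH = 5:4 ⇒ W = (16/9, 1)
2. X is the centroid of triangle ZWH ⇒ X = (25/27, 2/3)
3. D lies on line KZ with KD:DZ = 3:2 ⇒ D = (11/5, 2/5)
line DX meets WH at U = (-2/3, 1)
X = D + t·(U−D) with t = 4/9, so DX:XU = 4/9:5/9

DX:XU = 4/5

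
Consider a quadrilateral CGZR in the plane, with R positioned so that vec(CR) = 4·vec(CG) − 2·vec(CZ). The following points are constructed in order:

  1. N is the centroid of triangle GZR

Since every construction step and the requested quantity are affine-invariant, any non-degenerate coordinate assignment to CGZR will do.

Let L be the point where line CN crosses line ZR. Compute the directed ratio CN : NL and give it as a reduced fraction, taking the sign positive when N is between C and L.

CN:NL = 11

Set C = (0, 0), G = (1, 0), Z = (0, 1), R = (4, -2); any affine frame gives the same invariant.
1. N is the centroid of triangle GZR ⇒ N = (5/3, -1/3)
line CN meets ZR at L = (20/11, -4/11)
N = C + t·(L−C) with t = 11/12, so CN:NL = 11/12:1/12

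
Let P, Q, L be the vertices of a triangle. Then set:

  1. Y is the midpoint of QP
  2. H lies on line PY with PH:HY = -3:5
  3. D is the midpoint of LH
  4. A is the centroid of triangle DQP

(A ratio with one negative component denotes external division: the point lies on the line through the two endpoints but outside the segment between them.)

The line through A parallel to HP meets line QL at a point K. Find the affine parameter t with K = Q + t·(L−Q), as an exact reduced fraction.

Set P = (0, 0), Q = (1, 0), L = (0, 1); any affine frame gives the same invariant.
1. Y is the midpoint of QP ⇒ Y = (1/2, 0)
2. H lies on line PY with PH:HY = -3:5 ⇒ H = (-3/4, 0)
3. D is the midpoint of LH ⇒ D = (-3/8, 1/2)
4. A is the centroid of triangle DQP ⇒ A = (5/24, 1/6)
through A parallel to HP: direction (3/4, 0); meets QL at K = (5/6, 1/6)
K = Q + t·(L−Q) with t = 1/6

t = 1/6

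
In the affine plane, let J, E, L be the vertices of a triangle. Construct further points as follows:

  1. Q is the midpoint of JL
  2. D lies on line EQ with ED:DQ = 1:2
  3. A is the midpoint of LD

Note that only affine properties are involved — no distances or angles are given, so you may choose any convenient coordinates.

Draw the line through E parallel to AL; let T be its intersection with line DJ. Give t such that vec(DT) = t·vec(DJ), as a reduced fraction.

t = -1/4

Choose coordinates J = (0, 0), E = (1, 0), L = (0, 1).
1. Q is the midpoint of JL ⇒ Q = (0, 1/2)
2. D lies on line EQ with ED:DQ = 1:2 ⇒ D = (2/3, 1/6)
3. A is the midpoint of LD ⇒ A = (1/3, 7/12)
through E parallel to AL: direction (-1/3, 5/12); meets DJ at T = (5/6, 5/24)
T = D + t·(J−D) with t = -1/4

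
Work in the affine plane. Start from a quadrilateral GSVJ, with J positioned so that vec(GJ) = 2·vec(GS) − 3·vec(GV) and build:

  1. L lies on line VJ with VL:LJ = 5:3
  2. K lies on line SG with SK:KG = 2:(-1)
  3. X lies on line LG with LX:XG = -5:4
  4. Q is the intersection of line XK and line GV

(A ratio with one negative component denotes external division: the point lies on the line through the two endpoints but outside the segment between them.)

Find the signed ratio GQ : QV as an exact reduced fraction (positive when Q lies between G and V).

GQ:QV = -3/5

Assign G = (0, 0), S = (1, 0), V = (0, 1), J = (2, -3) — the answer is frame-independent, so this choice is without loss of generality.
1. L lies on line VJ with VL:LJ = 5:3 ⇒ L = (5/4, -3/2)
2. K lies on line SG with SK:KG = 2:(-1) ⇒ K = (-1, 0)
3. X lies on line LG with LX:XG = -5:4 ⇒ X = (-5, 6)
4. Q is the intersection of line XK and line GV ⇒ Q = (0, -3/2)
Q = G + t·(V−G) with t = -3/2, so GQ:QV = t:(1−t) = -3/2:5/2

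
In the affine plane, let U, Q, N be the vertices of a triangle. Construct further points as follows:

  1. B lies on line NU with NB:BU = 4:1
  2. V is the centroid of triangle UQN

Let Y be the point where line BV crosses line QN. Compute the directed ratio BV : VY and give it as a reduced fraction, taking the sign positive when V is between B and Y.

Choose coordinates U = (0, 0), Q = (1, 0), N = (0, 1).
1. B lies on line NU with NB:BU = 4:1 ⇒ B = (0, 1/5)
2. V is the centroid of triangle UQN ⇒ V = (1/3, 1/3)
line BV meets QN at Y = (4/7, 3/7)
V = B + t·(Y−B) with t = 7/12, so BV:VY = 7/12:5/12

BV:VY = 7/5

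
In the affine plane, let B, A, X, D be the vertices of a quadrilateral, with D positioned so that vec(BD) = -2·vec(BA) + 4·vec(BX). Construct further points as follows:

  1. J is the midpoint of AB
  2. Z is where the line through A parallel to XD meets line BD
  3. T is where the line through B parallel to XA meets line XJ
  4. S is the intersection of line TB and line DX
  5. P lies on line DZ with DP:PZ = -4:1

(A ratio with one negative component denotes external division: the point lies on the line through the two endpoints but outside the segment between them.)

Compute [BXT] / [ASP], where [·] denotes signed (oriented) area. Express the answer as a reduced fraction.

Assign B = (0, 0), A = (1, 0), X = (0, 1), D = (-2, 4) — the answer is frame-independent, so this choice is without loss of generality.
1. J is the midpoint of AB ⇒ J = (1/2, 0)
2. Z is where the line through A parallel to XD meets line BD ⇒ Z = (-3, 6)
3. T is where the line through B parallel to XA meets line XJ ⇒ T = (1, -1)
4. S is the intersection of line TB and line DX ⇒ S = (2, -2)
5. P lies on line DZ with DP:PZ = -4:1 ⇒ P = (-10/3, 20/3)
2·[BXT] = -1, 2·[ASP] = -2
[BXT]:[ASP] = -1:-2 = 1/2

[BXT]:[ASP] = 1/2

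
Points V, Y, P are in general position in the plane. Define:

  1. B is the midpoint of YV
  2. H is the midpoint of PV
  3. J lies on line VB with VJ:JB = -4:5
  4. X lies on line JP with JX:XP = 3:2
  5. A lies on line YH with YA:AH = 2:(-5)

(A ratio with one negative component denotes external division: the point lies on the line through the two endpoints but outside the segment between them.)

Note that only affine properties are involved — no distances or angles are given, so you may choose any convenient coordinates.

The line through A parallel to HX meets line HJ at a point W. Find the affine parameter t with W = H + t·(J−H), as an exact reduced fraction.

t = 5/6

Set V = (0, 0), Y = (1, 0), P = (0, 1); any affine frame gives the same invariant.
1. B is the midpoint of YV ⇒ B = (1/2, 0)
2. H is the midpoint of PV ⇒ H = (0, 1/2)
3. J lies on line VB with VJ:JB = -4:5 ⇒ J = (-2, 0)
4. X lies on line JP with JX:XP = 3:2 ⇒ X = (-4/5, 3/5)
5. A lies on line YH with YA:AH = 2:(-5) ⇒ A = (5/3, -1/3)
through A parallel to HX: direction (-4/5, 1/10); meets HJ at W = (-5/3, 1/12)
W = H + t·(J−H) with t = 5/6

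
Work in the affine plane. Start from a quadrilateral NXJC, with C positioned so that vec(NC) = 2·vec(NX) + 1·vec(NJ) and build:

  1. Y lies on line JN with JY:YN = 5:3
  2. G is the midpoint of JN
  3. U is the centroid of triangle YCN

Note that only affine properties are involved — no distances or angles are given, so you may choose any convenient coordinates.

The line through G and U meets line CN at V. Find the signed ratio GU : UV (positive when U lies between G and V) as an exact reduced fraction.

Assign N = (0, 0), X = (1, 0), J = (0, 1), C = (2, 1) — the answer is frame-independent, so this choice is without loss of generality.
1. Y lies on line JN with JY:YN = 5:3 ⇒ Y = (0, 3/8)
2. G is the midpoint of JN ⇒ G = (0, 1/2)
3. U is the centroid of triangle YCN ⇒ U = (2/3, 11/24)
line GU meets CN at V = (8/9, 4/9)
U = G + t·(V−G) with t = 3/4, so GU:UV = 3/4:1/4

GU:UV = 3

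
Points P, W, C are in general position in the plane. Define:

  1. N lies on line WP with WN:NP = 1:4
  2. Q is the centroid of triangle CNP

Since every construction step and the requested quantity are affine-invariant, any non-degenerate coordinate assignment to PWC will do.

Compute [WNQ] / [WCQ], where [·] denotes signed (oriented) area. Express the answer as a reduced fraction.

[WNQ]:[WCQ] = -1/6

Work in coordinates with P = (0, 0), W = (1, 0), C = (0, 1).
1. N lies on line WP with WN:NP = 1:4 ⇒ N = (4/5, 0)
2. Q is the centroid of triangle CNP ⇒ Q = (4/15, 1/3)
2·[WNQ] = -1/15, 2·[WCQ] = 2/5
[WNQ]:[WCQ] = -1/15:2/5 = -1/6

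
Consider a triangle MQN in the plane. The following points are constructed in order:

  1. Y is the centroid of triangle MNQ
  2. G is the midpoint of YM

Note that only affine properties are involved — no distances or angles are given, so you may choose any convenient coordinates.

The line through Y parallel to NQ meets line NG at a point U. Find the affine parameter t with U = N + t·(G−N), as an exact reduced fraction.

t = 1/2

Choose coordinates M = (0, 0), Q = (1, 0), N = (0, 1).
1. Y is the centroid of triangle MNQ ⇒ Y = (1/3, 1/3)
2. G is the midpoint of YM ⇒ G = (1/6, 1/6)
through Y parallel to NQ: direction (1, -1); meets NG at U = (1/12, 7/12)
U = N + t·(G−N) with t = 1/2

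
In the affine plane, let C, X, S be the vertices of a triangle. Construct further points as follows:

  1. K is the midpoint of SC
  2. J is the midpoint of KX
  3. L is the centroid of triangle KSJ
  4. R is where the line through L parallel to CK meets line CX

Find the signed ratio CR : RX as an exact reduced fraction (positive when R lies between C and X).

Choose coordinates C = (0, 0), X = (1, 0), S = (0, 1).
1. K is the midpoint of SC ⇒ K = (0, 1/2)
2. J is the midpoint of KX ⇒ J = (1/2, 1/4)
3. L is the centroid of triangle KSJ ⇒ L = (1/6, 7/12)
4. R is where the line through L parallel to CK meets line CX ⇒ R = (1/6, 0)
R = C + t·(X−C) with t = 1/6, so CR:RX = t:(1−t) = 1/6:5/6

CR:RX = 1/5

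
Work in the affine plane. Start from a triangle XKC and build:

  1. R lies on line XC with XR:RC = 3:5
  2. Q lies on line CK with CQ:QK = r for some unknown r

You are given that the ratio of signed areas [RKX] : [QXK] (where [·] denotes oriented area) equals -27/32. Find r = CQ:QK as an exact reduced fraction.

r = 5/4

Choose coordinates X = (0, 0), K = (1, 0), C = (0, 1).
1. R lies on line XC with XR:RC = 3:5 ⇒ R = (0, 3/8)
2. With CQ:QK = r, write λ = r/(r+1) so Q = C + λ·(K−C); Q is affine-linear in λ
Every point depending on Q is an affine combination of Q and λ-independent points, so each such coordinate is linear in λ; the λ² term in each signed area is a multiple of (K−C)×(K−C) = 0, so 2·[RKX] and 2·[QXK] are each linear in λ. Evaluating at λ=0 and λ=1:
  2·[RKX] = -3/8,   2·[QXK] = −λ + 1
So [RKX]:[QXK] = (-3/8) / (−λ + 1). Setting this equal to -27/32:
  -3/8 = -27/32·(−λ + 1)  ⇒  λ = 5/9
Then r = λ/(1−λ) = (5/9)/(4/9) = 5/4. Check: with r = 5/4, Q = (5/9, 4/9) and [RKX]:[QXK] = -27/32 as required.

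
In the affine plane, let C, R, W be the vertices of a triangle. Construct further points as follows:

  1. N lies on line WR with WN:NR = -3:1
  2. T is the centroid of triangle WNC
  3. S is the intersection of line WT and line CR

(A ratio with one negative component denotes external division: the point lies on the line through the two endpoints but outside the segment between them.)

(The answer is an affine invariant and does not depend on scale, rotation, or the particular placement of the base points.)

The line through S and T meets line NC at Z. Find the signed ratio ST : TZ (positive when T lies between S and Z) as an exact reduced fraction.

Assign C = (0, 0), R = (1, 0), W = (0, 1) — the answer is frame-independent, so this choice is without loss of generality.
1. N lies on line WR with WN:NR = -3:1 ⇒ N = (3/2, -1/2)
2. T is the centroid of triangle WNC ⇒ T = (1/2, 1/6)
3. S is the intersection of line WT and line CR ⇒ S = (3/5, 0)
line ST meets NC at Z = (3/4, -1/4)
T = S + t·(Z−S) with t = -2/3, so ST:TZ = -2/3:5/3

ST:TZ = -2/5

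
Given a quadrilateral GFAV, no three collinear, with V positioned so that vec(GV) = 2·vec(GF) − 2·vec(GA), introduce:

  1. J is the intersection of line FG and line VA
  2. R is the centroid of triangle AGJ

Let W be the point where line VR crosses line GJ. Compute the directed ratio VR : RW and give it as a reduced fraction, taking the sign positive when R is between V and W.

Set G = (0, 0), F = (1, 0), A = (0, 1), V = (2, -2); any affine frame gives the same invariant.
1. J is the intersection of line FG and line VA ⇒ J = (2/3, 0)
2. R is the centroid of triangle AGJ ⇒ R = (2/9, 1/3)
line VR meets GJ at W = (10/21, 0)
R = V + t·(W−V) with t = 7/6, so VR:RW = 7/6:-1/6

VR:RW = -7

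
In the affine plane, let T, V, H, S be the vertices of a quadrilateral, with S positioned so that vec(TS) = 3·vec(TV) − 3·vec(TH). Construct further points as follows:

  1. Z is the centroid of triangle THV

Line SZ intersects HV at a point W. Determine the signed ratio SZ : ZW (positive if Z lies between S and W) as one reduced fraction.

SZ:ZW = 2

Assign T = (0, 0), V = (1, 0), H = (0, 1), S = (3, -3) — the answer is frame-independent, so this choice is without loss of generality.
1. Z is the centroid of triangle THV ⇒ Z = (1/3, 1/3)
line SZ meets HV at W = (-1, 2)
Z = S + t·(W−S) with t = 2/3, so SZ:ZW = 2/3:1/3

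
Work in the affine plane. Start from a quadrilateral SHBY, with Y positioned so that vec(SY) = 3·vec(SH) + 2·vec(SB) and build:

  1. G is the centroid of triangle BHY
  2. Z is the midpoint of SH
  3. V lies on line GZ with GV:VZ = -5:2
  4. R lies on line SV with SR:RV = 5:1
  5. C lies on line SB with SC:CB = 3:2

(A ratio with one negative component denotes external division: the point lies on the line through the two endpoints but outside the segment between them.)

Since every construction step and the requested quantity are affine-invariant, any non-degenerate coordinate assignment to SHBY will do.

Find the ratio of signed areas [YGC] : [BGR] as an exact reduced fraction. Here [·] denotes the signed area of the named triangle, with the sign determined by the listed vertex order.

[YGC]:[BGR] = 9/28

Assign S = (0, 0), H = (1, 0), B = (0, 1), Y = (3, 2) — the answer is frame-independent, so this choice is without loss of generality.
1. G is the centroid of triangle BHY ⇒ G = (4/3, 1)
2. Z is the midpoint of SH ⇒ Z = (1/2, 0)
3. V lies on line GZ with GV:VZ = -5:2 ⇒ V = (-1/18, -2/3)
4. R lies on line SV with SR:RV = 5:1 ⇒ R = (-5/108, -5/9)
5. C lies on line SB with SC:CB = 3:2 ⇒ C = (0, 3/5)
2·[YGC] = -2/3, 2·[BGR] = -56/27
[YGC]:[BGR] = -2/3:-56/27 = 9/28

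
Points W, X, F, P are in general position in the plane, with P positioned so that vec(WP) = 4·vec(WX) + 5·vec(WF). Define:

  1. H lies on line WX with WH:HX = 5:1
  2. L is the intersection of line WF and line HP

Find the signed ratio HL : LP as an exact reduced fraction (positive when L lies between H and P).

Assign W = (0, 0), X = (1, 0), F = (0, 1), P = (4, 5) — the answer is frame-independent, so this choice is without loss of generality.
1. H lies on line WX with WH:HX = 5:1 ⇒ H = (5/6, 0)
2. L is the intersection of line WF and line HP ⇒ L = (0, -25/19)
L = H + t·(P−H) with t = -5/19, so HL:LP = t:(1−t) = -5/19:24/19

HL:LP = -5/24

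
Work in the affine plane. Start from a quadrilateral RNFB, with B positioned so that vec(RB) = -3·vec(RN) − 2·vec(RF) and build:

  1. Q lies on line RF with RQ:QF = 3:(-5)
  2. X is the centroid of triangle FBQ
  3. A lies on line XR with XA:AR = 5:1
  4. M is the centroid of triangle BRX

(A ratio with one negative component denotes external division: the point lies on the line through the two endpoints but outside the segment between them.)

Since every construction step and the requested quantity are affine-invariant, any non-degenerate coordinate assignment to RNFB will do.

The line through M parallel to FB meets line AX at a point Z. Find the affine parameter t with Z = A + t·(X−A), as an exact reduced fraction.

t = 13/5

Work in coordinates with R = (0, 0), N = (1, 0), F = (0, 1), B = (-3, -2).
1. Q lies on line RF with RQ:QF = 3:(-5) ⇒ Q = (0, -3/2)
2. X is the centroid of triangle FBQ ⇒ X = (-1, -5/6)
3. A lies on line XR with XA:AR = 5:1 ⇒ A = (-1/6, -5/36)
4. M is the centroid of triangle BRX ⇒ M = (-4/3, -17/18)
through M parallel to FB: direction (-3, -3); meets AX at Z = (-7/3, -35/18)
Z = A + t·(X−A) with t = 13/5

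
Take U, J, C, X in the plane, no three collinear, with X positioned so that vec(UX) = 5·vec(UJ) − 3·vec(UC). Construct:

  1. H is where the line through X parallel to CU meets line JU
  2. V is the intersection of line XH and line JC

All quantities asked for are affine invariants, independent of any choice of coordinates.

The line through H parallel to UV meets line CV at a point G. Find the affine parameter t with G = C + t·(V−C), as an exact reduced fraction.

Work in coordinates with U = (0, 0), J = (1, 0), C = (0, 1), X = (5, -3).
1. H is where the line through X parallel to CU meets line JU ⇒ H = (5, 0)
2. V is the intersection of line XH and line JC ⇒ V = (5, -4)
through H parallel to UV: direction (5, -4); meets CV at G = (-15, 16)
G = C + t·(V−C) with t = -3

t = -3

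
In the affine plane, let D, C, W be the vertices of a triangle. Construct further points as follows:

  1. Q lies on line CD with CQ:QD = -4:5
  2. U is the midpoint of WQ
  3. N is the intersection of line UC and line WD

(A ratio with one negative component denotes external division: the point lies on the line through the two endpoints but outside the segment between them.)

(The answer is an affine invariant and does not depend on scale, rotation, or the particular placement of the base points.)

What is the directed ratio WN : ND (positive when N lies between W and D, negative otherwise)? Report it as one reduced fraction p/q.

Assign D = (0, 0), C = (1, 0), W = (0, 1) — the answer is frame-independent, so this choice is without loss of generality.
1. Q lies on line CD with CQ:QD = -4:5 ⇒ Q = (5, 0)
2. U is the midpoint of WQ ⇒ U = (5/2, 1/2)
3. N is the intersection of line UC and line WD ⇒ N = (0, -1/3)
N = W + t·(D−W) with t = 4/3, so WN:ND = t:(1−t) = 4/3:-1/3

WN:ND = -4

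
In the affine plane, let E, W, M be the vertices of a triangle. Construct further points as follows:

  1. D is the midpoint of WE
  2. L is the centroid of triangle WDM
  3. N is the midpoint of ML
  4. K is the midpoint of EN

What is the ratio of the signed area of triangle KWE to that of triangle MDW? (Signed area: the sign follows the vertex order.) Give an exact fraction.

Choose coordinates E = (0, 0), W = (1, 0), M = (0, 1).
1. D is the midpoint of WE ⇒ D = (1/2, 0)
2. L is the centroid of triangle WDM ⇒ L = (1/2, 1/3)
3. N is the midpoint of ML ⇒ N = (1/4, 2/3)
4. K is the midpoint of EN ⇒ K = (1/8, 1/3)
2·[KWE] = -1/3, 2·[MDW] = 1/2
[KWE]:[MDW] = -1/3:1/2 = -2/3

[KWE]:[MDW] = -2/3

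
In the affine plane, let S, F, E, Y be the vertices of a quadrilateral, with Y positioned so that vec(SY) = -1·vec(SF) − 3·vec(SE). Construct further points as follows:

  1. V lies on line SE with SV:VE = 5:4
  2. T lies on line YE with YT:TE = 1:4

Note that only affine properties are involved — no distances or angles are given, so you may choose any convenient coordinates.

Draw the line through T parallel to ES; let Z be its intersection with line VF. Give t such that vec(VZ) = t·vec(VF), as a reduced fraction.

t = -4/5

Assign S = (0, 0), F = (1, 0), E = (0, 1), Y = (-1, -3) — the answer is frame-independent, so this choice is without loss of generality.
1. V lies on line SE with SV:VE = 5:4 ⇒ V = (0, 5/9)
2. T lies on line YE with YT:TE = 1:4 ⇒ T = (-4/5, -11/5)
through T parallel to ES: direction (0, -1); meets VF at Z = (-4/5, 1)
Z = V + t·(F−V) with t = -4/5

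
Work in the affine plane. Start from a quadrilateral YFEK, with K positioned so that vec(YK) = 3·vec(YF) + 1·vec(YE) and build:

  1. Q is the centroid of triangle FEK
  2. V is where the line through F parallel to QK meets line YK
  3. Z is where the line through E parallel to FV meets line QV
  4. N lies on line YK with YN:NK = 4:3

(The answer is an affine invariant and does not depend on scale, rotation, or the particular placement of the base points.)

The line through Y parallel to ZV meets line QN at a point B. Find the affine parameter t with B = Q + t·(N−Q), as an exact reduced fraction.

Set Y = (0, 0), F = (1, 0), E = (0, 1), K = (3, 1); any affine frame gives the same invariant.
1. Q is the centroid of triangle FEK ⇒ Q = (4/3, 2/3)
2. V is where the line through F parallel to QK meets line YK ⇒ V = (-3/2, -1/2)
3. Z is where the line through E parallel to FV meets line QV ⇒ Z = (25/6, 11/6)
4. N lies on line YK with YN:NK = 4:3 ⇒ N = (12/7, 4/7)
through Y parallel to ZV: direction (-17/3, -7/3); meets QN at B = (68/45, 28/45)
B = Q + t·(N−Q) with t = 7/15

t = 7/15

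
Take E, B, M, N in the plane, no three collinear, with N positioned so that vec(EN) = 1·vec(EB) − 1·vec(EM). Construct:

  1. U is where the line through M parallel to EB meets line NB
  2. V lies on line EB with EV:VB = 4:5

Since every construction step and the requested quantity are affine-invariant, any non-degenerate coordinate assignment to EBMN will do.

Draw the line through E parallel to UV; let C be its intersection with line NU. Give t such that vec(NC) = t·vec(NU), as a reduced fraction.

Assign E = (0, 0), B = (1, 0), M = (0, 1), N = (1, -1) — the answer is frame-independent, so this choice is without loss of generality.
1. U is where the line through M parallel to EB meets line NB ⇒ U = (1, 1)
2. V lies on line EB with EV:VB = 4:5 ⇒ V = (4/9, 0)
through E parallel to UV: direction (-5/9, -1); meets NU at C = (1, 9/5)
C = N + t·(U−N) with t = 7/5

t = 7/5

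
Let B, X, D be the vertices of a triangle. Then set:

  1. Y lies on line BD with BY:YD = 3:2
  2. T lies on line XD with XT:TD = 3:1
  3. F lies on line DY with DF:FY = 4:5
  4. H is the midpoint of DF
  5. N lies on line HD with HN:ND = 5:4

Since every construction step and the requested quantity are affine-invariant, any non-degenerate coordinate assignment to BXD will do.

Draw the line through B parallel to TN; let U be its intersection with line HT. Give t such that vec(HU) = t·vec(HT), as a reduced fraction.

Assign B = (0, 0), X = (1, 0), D = (0, 1) — the answer is frame-independent, so this choice is without loss of generality.
1. Y lies on line BD with BY:YD = 3:2 ⇒ Y = (0, 3/5)
2. T lies on line XD with XT:TD = 3:1 ⇒ T = (1/4, 3/4)
3. F lies on line DY with DF:FY = 4:5 ⇒ F = (0, 37/45)
4. H is the midpoint of DF ⇒ H = (0, 41/45)
5. N lies on line HD with HN:ND = 5:4 ⇒ N = (0, 389/405)
through B parallel to TN: direction (-1/4, 341/1620); meets HT at U = (-369/80, 13981/3600)
U = H + t·(T−H) with t = -369/20

t = -369/20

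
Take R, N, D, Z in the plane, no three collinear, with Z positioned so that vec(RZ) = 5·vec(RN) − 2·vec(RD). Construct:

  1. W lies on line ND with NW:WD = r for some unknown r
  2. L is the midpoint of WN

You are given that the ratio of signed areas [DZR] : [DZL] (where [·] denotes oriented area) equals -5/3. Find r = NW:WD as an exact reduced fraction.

Set R = (0, 0), N = (1, 0), D = (0, 1), Z = (5, -2); any affine frame gives the same invariant.
1. With NW:WD = r, write λ = r/(r+1) so W = N + λ·(D−N); W is affine-linear in λ
2. L is the midpoint of WN ⇒ L is an affine combination of earlier points and hence also affine-linear in λ
Every point depending on W is an affine combination of W and λ-independent points, so each such coordinate is linear in λ; the λ² term in each signed area is a multiple of (D−N)×(D−N) = 0, so 2·[DZR] and 2·[DZL] are each linear in λ. Evaluating at λ=0 and λ=1:
  2·[DZR] = -5,   2·[DZL] = λ − 2
So [DZR]:[DZL] = (-5) / (λ − 2). Setting this equal to -5/3:
  -5 = -5/3·(λ − 2)  ⇒  λ = 5
Then r = λ/(1−λ) = (5)/(-4) = -5/4. Check: with r = -5/4, W = (-4, 5) and [DZR]:[DZL] = -5/3 as required.

r = -5/4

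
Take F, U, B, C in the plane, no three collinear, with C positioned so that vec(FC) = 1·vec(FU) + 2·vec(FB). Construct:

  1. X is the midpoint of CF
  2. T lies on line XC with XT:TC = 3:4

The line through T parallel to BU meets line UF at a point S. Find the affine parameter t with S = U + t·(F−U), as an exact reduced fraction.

t = -8/7

Assign F = (0, 0), U = (1, 0), B = (0, 1), C = (1, 2) — the answer is frame-independent, so this choice is without loss of generality.
1. X is the midpoint of CF ⇒ X = (1/2, 1)
2. T lies on line XC with XT:TC = 3:4 ⇒ T = (5/7, 10/7)
through T parallel to BU: direction (1, -1); meets UF at S = (15/7, 0)
S = U + t·(F−U) with t = -8/7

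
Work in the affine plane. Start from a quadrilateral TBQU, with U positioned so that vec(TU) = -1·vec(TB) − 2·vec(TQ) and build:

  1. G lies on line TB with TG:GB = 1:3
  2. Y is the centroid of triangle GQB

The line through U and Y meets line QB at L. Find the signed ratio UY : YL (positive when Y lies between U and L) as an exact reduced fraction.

UY:YL = 15

Set T = (0, 0), B = (1, 0), Q = (0, 1), U = (-1, -2); any affine frame gives the same invariant.
1. G lies on line TB with TG:GB = 1:3 ⇒ G = (1/4, 0)
2. Y is the centroid of triangle GQB ⇒ Y = (5/12, 1/3)
line UY meets QB at L = (23/45, 22/45)
Y = U + t·(L−U) with t = 15/16, so UY:YL = 15/16:1/16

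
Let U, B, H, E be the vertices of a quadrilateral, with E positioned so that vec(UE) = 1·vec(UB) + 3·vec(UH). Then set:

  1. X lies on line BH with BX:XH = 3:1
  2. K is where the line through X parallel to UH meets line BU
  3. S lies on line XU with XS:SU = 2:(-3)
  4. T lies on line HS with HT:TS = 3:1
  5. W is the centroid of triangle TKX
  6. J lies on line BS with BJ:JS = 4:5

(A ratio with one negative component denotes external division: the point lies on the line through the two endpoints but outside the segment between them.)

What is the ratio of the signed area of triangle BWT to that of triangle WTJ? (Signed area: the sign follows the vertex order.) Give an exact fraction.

[BWT]:[WTJ] = 297/185

Choose coordinates U = (0, 0), B = (1, 0), H = (0, 1), E = (1, 3).
1. X lies on line BH with BX:XH = 3:1 ⇒ X = (1/4, 3/4)
2. K is where the line through X parallel to UH meets line BU ⇒ K = (1/4, 0)
3. S lies on line XU with XS:SU = 2:(-3) ⇒ S = (3/4, 9/4)
4. T lies on line HS with HT:TS = 3:1 ⇒ T = (9/16, 31/16)
5. W is the centroid of triangle TKX ⇒ W = (17/48, 43/48)
6. J lies on line BS with BJ:JS = 4:5 ⇒ J = (8/9, 1)
2·[BWT] = -55/64, 2·[WTJ] = -925/1728
[BWT]:[WTJ] = -55/64:-925/1728 = 297/185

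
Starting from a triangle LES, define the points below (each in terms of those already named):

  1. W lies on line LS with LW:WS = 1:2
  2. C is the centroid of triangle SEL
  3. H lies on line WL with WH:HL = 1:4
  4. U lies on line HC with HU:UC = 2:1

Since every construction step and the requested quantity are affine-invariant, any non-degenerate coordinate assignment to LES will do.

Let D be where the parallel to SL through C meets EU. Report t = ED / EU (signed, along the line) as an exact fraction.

Assign L = (0, 0), E = (1, 0), S = (0, 1) — the answer is frame-independent, so this choice is without loss of generality.
1. W lies on line LS with LW:WS = 1:2 ⇒ W = (0, 1/3)
2. C is the centroid of triangle SEL ⇒ C = (1/3, 1/3)
3. H lies on line WL with WH:HL = 1:4 ⇒ H = (0, 4/15)
4. U lies on line HC with HU:UC = 2:1 ⇒ U = (2/9, 14/45)
through C parallel to SL: direction (0, -1); meets EU at D = (1/3, 4/15)
D = E + t·(U−E) with t = 6/7

t = 6/7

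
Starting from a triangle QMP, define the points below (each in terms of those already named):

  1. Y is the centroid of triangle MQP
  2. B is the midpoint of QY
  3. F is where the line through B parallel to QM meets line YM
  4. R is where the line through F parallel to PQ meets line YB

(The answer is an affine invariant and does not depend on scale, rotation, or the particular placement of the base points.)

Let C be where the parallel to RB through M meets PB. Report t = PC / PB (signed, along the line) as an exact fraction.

t = 2

Choose coordinates Q = (0, 0), M = (1, 0), P = (0, 1).
1. Y is the centroid of triangle MQP ⇒ Y = (1/3, 1/3)
2. B is the midpoint of QY ⇒ B = (1/6, 1/6)
3. F is where the line through B parallel to QM meets line YM ⇒ F = (2/3, 1/6)
4. R is where the line through F parallel to PQ meets line YB ⇒ R = (2/3, 2/3)
through M parallel to RB: direction (-1/2, -1/2); meets PB at C = (1/3, -2/3)
C = P + t·(B−P) with t = 2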